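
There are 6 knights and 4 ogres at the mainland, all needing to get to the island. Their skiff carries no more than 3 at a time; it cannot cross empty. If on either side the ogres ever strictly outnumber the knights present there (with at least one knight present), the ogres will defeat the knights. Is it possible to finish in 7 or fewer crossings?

No

Counting alone: each trip to the island takes at most 3 across and each return brings at least 1 back, so after t trips out (and t−1 returns) at most 3t − (t−1) of the 10 are across; that first reaches 10 at t = 5, so at least 9 crossings are needed.
Since 7 < 9, 7 crossings cannot be enough. (The shortest complete plan in fact takes 9:)
1. 2 ogres → the island.  (the mainland: 6K 2O; the island: 0K 2O)
2. 1 ogre ← the mainland.  (the mainland: 6K 3O; the island: 0K 1O)
3. 3 ogres → the island.  (the mainland: 6K 0O; the island: 0K 4O)
4. 1 ogre ← the mainland.  (the mainland: 6K 1O; the island: 0K 3O)
5. 3 knights → the island.  (the mainland: 3K 1O; the island: 3K 3O)
6. 1 ogre ← the mainland.  (the mainland: 3K 2O; the island: 3K 2O)
7. 1 knight and 2 ogres → the island.  (the mainland: 2K 0O; the island: 4K 4O)
8. 1 ogre ← the mainland.  (the mainland: 2K 1O; the island: 4K 3O)
9. 2 knights and 1 ogre → the island.  (the mainland: 0K 0O; the island: 6K 4O)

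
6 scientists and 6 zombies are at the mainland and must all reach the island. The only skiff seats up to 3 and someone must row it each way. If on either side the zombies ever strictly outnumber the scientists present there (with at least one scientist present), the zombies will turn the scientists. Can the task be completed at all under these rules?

Following every safe sequence of crossings from the start, the most of the 12 that can be at the island as the skiff arrives there on crossings 1, 3, 5 is 3, 5, 6 respectively; the best ever achieved is 6 of 12.
From crossing 7 on, no configuration arises that was not already reachable earlier: only 17 distinct safe configurations (who is on which side, and where the skiff is) can ever be reached, none of them has everyone across, and every continuation just revisits them. They are: 0 scientists + 0 zombies across (skiff back at the start); 0 scientists + 1 zombie across (skiff there); 0 scientists + 1 zombie across (skiff back at the start); 0 scientists + 2 zombies across (skiff there); 0 scientists + 2 zombies across (skiff back at the start); 0 scientists + 3 zombies across (skiff there); 0 scientists + 3 zombies across (skiff back at the start); 0 scientists + 4 zombies across (skiff there); 0 scientists + 4 zombies across (skiff back at the start); 0 scientists + 5 zombies across (skiff there); 0 scientists + 5 zombies across (skiff back at the start); 0 scientists + 6 zombies across (skiff there); 1 scientist + 1 zombie across (skiff there); 1 scientist + 1 zombie across (skiff back at the start); 2 scientists + 2 zombies across (skiff there); 2 scientists + 2 zombies across (skiff back at the start); 3 scientists + 3 zombies across (skiff there). So no valid plan exists.

No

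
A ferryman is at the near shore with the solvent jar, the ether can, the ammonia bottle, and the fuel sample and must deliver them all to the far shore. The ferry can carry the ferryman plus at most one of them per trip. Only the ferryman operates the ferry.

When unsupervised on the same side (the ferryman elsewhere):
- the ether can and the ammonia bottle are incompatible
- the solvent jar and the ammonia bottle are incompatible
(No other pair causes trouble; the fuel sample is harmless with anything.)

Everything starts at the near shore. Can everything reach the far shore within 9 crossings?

Yes — this plan uses 9 crossings (≤ 9):
1. Ferryman goes to the far shore with the ammonia bottle.  [the near shore: the ether can, the fuel sample, the solvent jar | the far shore: the ammonia bottle]
2. Ferryman goes back to the near shore alone.  [the near shore: the ether can, the fuel sample, the solvent jar | the far shore: the ammonia bottle]
3. Ferryman goes to the far shore with the solvent jar.  [the near shore: the ether can, the fuel sample | the far shore: the ammonia bottle, the solvent jar]
4. Ferryman goes back to the near shore with the ammonia bottle.  [the near shore: the ammonia bottle, the ether can, the fuel sample | the far shore: the solvent jar]
5. Ferryman goes to the far shore with the ether can.  [the near shore: the ammonia bottle, the fuel sample | the far shore: the ether can, the solvent jar]
6. Ferryman goes back to the near shore alone.  [the near shore: the ammonia bottle, the fuel sample | the far shore: the ether can, the solvent jar]
7. Ferryman goes to the far shore with the fuel sample.  [the near shore: the ammonia bottle | the far shore: the ether can, the fuel sample, the solvent jar]
8. Ferryman goes back to the near shore alone.  [the near shore: the ammonia bottle | the far shore: the ether can, the fuel sample, the solvent jar]
9. Ferryman goes to the far shore with the ammonia bottle.  [the near shore: — | the far shore: the ammonia bottle, the ether can, the fuel sample, the solvent jar]

Yes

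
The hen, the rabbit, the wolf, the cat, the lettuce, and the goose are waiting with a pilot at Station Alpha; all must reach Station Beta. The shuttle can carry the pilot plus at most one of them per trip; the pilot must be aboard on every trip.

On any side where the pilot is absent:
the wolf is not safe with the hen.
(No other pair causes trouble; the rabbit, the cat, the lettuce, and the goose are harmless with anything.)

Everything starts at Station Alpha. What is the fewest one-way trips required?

11

Counting alone: the pilot can take at most 1 across per trip to Station Beta, so moving all 6 needs at least 6 loaded trips out, with a return between consecutive ones — at least 11 crossings.
The plan below uses exactly 11 crossings, so it is optimal:
1. Pilot goes to Station Beta with the hen.  [Station Alpha: the cat, the goose, the lettuce, the rabbit, the wolf | Station Beta: the hen]
2. Pilot goes back to Station Alpha alone.  [Station Alpha: the cat, the goose, the lettuce, the rabbit, the wolf | Station Beta: the hen]
3. Pilot goes to Station Beta with the rabbit.  [Station Alpha: the cat, the goose, the lettuce, the wolf | Station Beta: the hen, the rabbit]
4. Pilot goes back to Station Alpha alone.  [Station Alpha: the cat, the goose, the lettuce, the wolf | Station Beta: the hen, the rabbit]
5. Pilot goes to Station Beta with the cat.  [Station Alpha: the goose, the lettuce, the wolf | Station Beta: the cat, the hen, the rabbit]
6. Pilot goes back to Station Alpha alone.  [Station Alpha: the goose, the lettuce, the wolf | Station Beta: the cat, the hen, the rabbit]
7. Pilot goes to Station Beta with the lettuce.  [Station Alpha: the goose, the wolf | Station Beta: the cat, the hen, the lettuce, the rabbit]
8. Pilot goes back to Station Alpha alone.  [Station Alpha: the goose, the wolf | Station Beta: the cat, the hen, the lettuce, the rabbit]
9. Pilot goes to Station Beta with the goose.  [Station Alpha: the wolf | Station Beta: the cat, the goose, the hen, the lettuce, the rabbit]
10. Pilot goes back to Station Alpha alone.  [Station Alpha: the wolf | Station Beta: the cat, the goose, the hen, the lettuce, the rabbit]
11. Pilot goes to Station Beta with the wolf.  [Station Alpha: — | Station Beta: the cat, the goose, the hen, the lettuce, the rabbit, the wolf]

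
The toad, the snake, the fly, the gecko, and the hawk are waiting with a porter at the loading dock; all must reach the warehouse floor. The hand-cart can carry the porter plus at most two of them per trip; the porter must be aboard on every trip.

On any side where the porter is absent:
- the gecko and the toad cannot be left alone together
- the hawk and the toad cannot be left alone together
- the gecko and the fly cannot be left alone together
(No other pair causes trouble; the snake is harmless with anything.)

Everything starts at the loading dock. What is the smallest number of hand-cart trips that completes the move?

5

Counting alone: the porter can take at most 2 across per trip to the warehouse floor, so moving all 5 needs at least 3 loaded trips out, with a return between consecutive ones — at least 5 crossings.
The plan below uses exactly 5 crossings, so it is optimal:
1. Porter goes to the warehouse floor with the fly and the toad.
2. Porter goes back to the loading dock alone.
3. Porter goes to the warehouse floor with the snake.
4. Porter goes back to the loading dock alone.
5. Porter goes to the warehouse floor with the gecko and the hawk.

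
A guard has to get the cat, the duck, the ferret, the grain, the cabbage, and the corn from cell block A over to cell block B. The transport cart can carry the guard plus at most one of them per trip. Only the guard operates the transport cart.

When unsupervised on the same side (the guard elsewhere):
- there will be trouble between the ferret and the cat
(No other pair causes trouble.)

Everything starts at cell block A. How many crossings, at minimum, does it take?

11

Counting alone: the guard can take at most 1 across per trip to cell block B, so moving all 6 needs at least 6 loaded trips out, with a return between consecutive ones — at least 11 crossings.
The plan below uses exactly 11 crossings, so it is optimal:
1. Guard goes to cell block B with the cat.  [cell block A: the cabbage, the corn, the duck, the ferret, the grain | cell block B: the cat]
2. Guard goes back to cell block A alone.  [cell block A: the cabbage, the corn, the duck, the ferret, the grain | cell block B: the cat]
3. Guard goes to cell block B with the duck.  [cell block A: the cabbage, the corn, the ferret, the grain | cell block B: the cat, the duck]
4. Guard goes back to cell block A alone.  [cell block A: the cabbage, the corn, the ferret, the grain | cell block B: the cat, the duck]
5. Guard goes to cell block B with the grain.  [cell block A: the cabbage, the corn, the ferret | cell block B: the cat, the duck, the grain]
6. Guard goes back to cell block A alone.  [cell block A: the cabbage, the corn, the ferret | cell block B: the cat, the duck, the grain]
7. Guard goes to cell block B with the cabbage.  [cell block A: the corn, the ferret | cell block B: the cabbage, the cat, the duck, the grain]
8. Guard goes back to cell block A alone.  [cell block A: the corn, the ferret | cell block B: the cabbage, the cat, the duck, the grain]
9. Guard goes to cell block B with the corn.  [cell block A: the ferret | cell block B: the cabbage, the cat, the corn, the duck, the grain]
10. Guard goes back to cell block A alone.  [cell block A: the ferret | cell block B: the cabbage, the cat, the corn, the duck, the grain]
11. Guard goes to cell block B with the ferret.  [cell block A: — | cell block B: the cabbage, the cat, the corn, the duck, the ferret, the grain]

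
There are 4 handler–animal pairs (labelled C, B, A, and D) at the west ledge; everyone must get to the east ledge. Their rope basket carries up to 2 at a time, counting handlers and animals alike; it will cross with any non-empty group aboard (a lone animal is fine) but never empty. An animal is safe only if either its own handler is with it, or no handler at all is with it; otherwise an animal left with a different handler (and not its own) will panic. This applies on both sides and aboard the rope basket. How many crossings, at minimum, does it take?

Following every safe sequence of crossings from the start, the most of the 8 that can be at the east ledge as the rope basket arrives there on crossings 1, 3, 5 is 2, 3, 4 respectively; the best ever achieved is 4 of 8.
From crossing 7 on, no configuration arises that was not already reachable earlier: only 44 distinct safe configurations (who is on which side, and where the rope basket is) can ever be reached, none of them has everyone across, and every continuation just revisits them. So no valid plan exists.

impossible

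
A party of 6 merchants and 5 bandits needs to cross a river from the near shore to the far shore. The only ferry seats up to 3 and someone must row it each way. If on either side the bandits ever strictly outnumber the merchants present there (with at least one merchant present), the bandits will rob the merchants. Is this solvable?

Yes

1. 3 bandits → the far shore.  (the near shore: 6M 2B; the far shore: 0M 3B)
2. 1 bandit ← the near shore.  (the near shore: 6M 3B; the far shore: 0M 2B)
3. 3 merchants → the far shore.  (the near shore: 3M 3B; the far shore: 3M 2B)
4. 1 merchant ← the near shore.  (the near shore: 4M 3B; the far shore: 2M 2B)
5. 2 merchants and 1 bandit → the far shore.  (the near shore: 2M 2B; the far shore: 4M 3B)
6. 1 merchant ← the near shore.  (the near shore: 3M 2B; the far shore: 3M 3B)
7. 2 merchants and 1 bandit → the far shore.  (the near shore: 1M 1B; the far shore: 5M 4B)
8. 1 merchant ← the near shore.  (the near shore: 2M 1B; the far shore: 4M 4B)
9. 2 merchants and 1 bandit → the far shore.  (the near shore: 0M 0B; the far shore: 6M 5B)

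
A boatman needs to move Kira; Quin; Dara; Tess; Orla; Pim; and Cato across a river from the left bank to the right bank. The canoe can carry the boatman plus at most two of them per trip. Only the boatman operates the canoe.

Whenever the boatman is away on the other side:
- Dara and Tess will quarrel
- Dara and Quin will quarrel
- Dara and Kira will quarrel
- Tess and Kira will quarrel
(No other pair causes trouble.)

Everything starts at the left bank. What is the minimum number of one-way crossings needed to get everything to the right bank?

Counting alone: the boatman can take at most 2 across per trip to the right bank, so moving all 7 needs at least 4 loaded trips out, with a return between consecutive ones — at least 7 crossings.
The safety rule pushes this higher. Following every safe sequence of crossings, the most of the 7 that can be at the right bank as the canoe arrives there on crossings 7, 9 is 5, 6 respectively — never all 7.
So no plan with fewer than 11 crossings exists, and this one achieves 11:
1. Boatman goes to the right bank with Dara and Kira.
2. Boatman goes back to the left bank with Kira.
3. Boatman goes to the right bank with Kira and Quin.
4. Boatman goes back to the left bank with Dara.
5. Boatman goes to the right bank with Dara and Orla.
6. Boatman goes back to the left bank with Dara.
7. Boatman goes to the right bank with Dara and Pim.
8. Boatman goes back to the left bank with Dara.
9. Boatman goes to the right bank with Cato and Dara.
10. Boatman goes back to the left bank with Dara.
11. Boatman goes to the right bank with Dara and Tess.

11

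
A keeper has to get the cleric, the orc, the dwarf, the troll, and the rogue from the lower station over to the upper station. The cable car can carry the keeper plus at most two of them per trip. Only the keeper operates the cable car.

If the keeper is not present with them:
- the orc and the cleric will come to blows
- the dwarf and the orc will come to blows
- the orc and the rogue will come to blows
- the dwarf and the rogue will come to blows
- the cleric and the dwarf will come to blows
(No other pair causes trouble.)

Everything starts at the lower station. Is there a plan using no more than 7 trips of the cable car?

Yes

Yes — this plan uses 7 crossings (≤ 7):
1. Keeper goes to the upper station with the dwarf and the orc.  [the lower station: the cleric, the rogue, the troll | the upper station: the dwarf, the orc]
2. Keeper goes back to the lower station with the orc.  [the lower station: the cleric, the orc, the rogue, the troll | the upper station: the dwarf]
3. Keeper goes to the upper station with the cleric and the rogue.  [the lower station: the orc, the troll | the upper station: the cleric, the dwarf, the rogue]
4. Keeper goes back to the lower station with the dwarf.  [the lower station: the dwarf, the orc, the troll | the upper station: the cleric, the rogue]
5. Keeper goes to the upper station with the orc and the troll.  [the lower station: the dwarf | the upper station: the cleric, the orc, the rogue, the troll]
6. Keeper goes back to the lower station with the orc.  [the lower station: the dwarf, the orc | the upper station: the cleric, the rogue, the troll]
7. Keeper goes to the upper station with the dwarf and the orc.  [the lower station: — | the upper station: the cleric, the dwarf, the orc, the rogue, the troll]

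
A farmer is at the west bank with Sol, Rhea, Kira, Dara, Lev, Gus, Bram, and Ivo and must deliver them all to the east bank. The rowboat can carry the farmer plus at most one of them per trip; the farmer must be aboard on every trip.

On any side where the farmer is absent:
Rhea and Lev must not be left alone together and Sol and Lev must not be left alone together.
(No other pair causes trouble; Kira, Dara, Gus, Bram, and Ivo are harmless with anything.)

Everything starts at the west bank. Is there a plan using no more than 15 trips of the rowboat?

No

Counting alone: the farmer can take at most 1 across per trip to the east bank, so moving all 8 needs at least 8 loaded trips out, with a return between consecutive ones — at least 15 crossings.
The safety rule pushes this higher. Following every safe sequence of crossings, the most of the 8 that can be at the east bank as the rowboat arrives there on crossing 15 is 7 — never all 8.
So the move cannot be finished within 15 crossings. (The shortest complete plan takes 17:)
1. Farmer goes to the east bank with Lev.  [the west bank: Bram, Dara, Gus, Ivo, Kira, Rhea, Sol | the east bank: Lev]
2. Farmer goes back to the west bank alone.  [the west bank: Bram, Dara, Gus, Ivo, Kira, Rhea, Sol | the east bank: Lev]
3. Farmer goes to the east bank with Sol.  [the west bank: Bram, Dara, Gus, Ivo, Kira, Rhea | the east bank: Lev, Sol]
4. Farmer goes back to the west bank with Lev.  [the west bank: Bram, Dara, Gus, Ivo, Kira, Lev, Rhea | the east bank: Sol]
5. Farmer goes to the east bank with Rhea.  [the west bank: Bram, Dara, Gus, Ivo, Kira, Lev | the east bank: Rhea, Sol]
6. Farmer goes back to the west bank alone.  [the west bank: Bram, Dara, Gus, Ivo, Kira, Lev | the east bank: Rhea, Sol]
7. Farmer goes to the east bank with Kira.  [the west bank: Bram, Dara, Gus, Ivo, Lev | the east bank: Kira, Rhea, Sol]
8. Farmer goes back to the west bank alone.  [the west bank: Bram, Dara, Gus, Ivo, Lev | the east bank: Kira, Rhea, Sol]
9. Farmer goes to the east bank with Dara.  [the west bank: Bram, Gus, Ivo, Lev | the east bank: Dara, Kira, Rhea, Sol]
10. Farmer goes back to the west bank alone.  [the west bank: Bram, Gus, Ivo, Lev | the east bank: Dara, Kira, Rhea, Sol]
11. Farmer goes to the east bank with Gus.  [the west bank: Bram, Ivo, Lev | the east bank: Dara, Gus, Kira, Rhea, Sol]
12. Farmer goes back to the west bank alone.  [the west bank: Bram, Ivo, Lev | the east bank: Dara, Gus, Kira, Rhea, Sol]
13. Farmer goes to the east bank with Bram.  [the west bank: Ivo, Lev | the east bank: Bram, Dara, Gus, Kira, Rhea, Sol]
14. Farmer goes back to the west bank alone.  [the west bank: Ivo, Lev | the east bank: Bram, Dara, Gus, Kira, Rhea, Sol]
15. Farmer goes to the east bank with Ivo.  [the west bank: Lev | the east bank: Bram, Dara, Gus, Ivo, Kira, Rhea, Sol]
16. Farmer goes back to the west bank alone.  [the west bank: Lev | the east bank: Bram, Dara, Gus, Ivo, Kira, Rhea, Sol]
17. Farmer goes to the east bank with Lev.  [the west bank: — | the east bank: Bram, Dara, Gus, Ivo, Kira, Lev, Rhea, Sol]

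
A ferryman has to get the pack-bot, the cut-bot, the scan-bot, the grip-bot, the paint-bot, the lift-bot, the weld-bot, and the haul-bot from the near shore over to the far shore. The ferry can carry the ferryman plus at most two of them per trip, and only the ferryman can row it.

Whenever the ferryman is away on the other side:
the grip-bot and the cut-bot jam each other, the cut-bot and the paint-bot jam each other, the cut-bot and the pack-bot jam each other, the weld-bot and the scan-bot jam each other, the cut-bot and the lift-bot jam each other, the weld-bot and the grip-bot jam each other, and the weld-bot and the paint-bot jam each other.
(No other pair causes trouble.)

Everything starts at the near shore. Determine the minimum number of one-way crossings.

9

Counting alone: the ferryman can take at most 2 across per trip to the far shore, so moving all 8 needs at least 4 loaded trips out, with a return between consecutive ones — at least 7 crossings.
The safety rule pushes this higher. Following every safe sequence of crossings, the most of the 8 that can be at the far shore as the ferry arrives there on crossing 7 is 6 — never all 8.
So no plan with fewer than 9 crossings exists, and this one achieves 9:
1. Ferryman goes to the far shore with the cut-bot and the weld-bot.  [the near shore: the grip-bot, the haul-bot, the lift-bot, the pack-bot, the paint-bot, the scan-bot | the far shore: the cut-bot, the weld-bot]
2. Ferryman goes back to the near shore alone.  [the near shore: the grip-bot, the haul-bot, the lift-bot, the pack-bot, the paint-bot, the scan-bot | the far shore: the cut-bot, the weld-bot]
3. Ferryman goes to the far shore with the lift-bot and the pack-bot.  [the near shore: the grip-bot, the haul-bot, the paint-bot, the scan-bot | the far shore: the cut-bot, the lift-bot, the pack-bot, the weld-bot]
4. Ferryman goes back to the near shore with the cut-bot.  [the near shore: the cut-bot, the grip-bot, the haul-bot, the paint-bot, the scan-bot | the far shore: the lift-bot, the pack-bot, the weld-bot]
5. Ferryman goes to the far shore with the grip-bot and the paint-bot.  [the near shore: the cut-bot, the haul-bot, the scan-bot | the far shore: the grip-bot, the lift-bot, the pack-bot, the paint-bot, the weld-bot]
6. Ferryman goes back to the near shore with the weld-bot.  [the near shore: the cut-bot, the haul-bot, the scan-bot, the weld-bot | the far shore: the grip-bot, the lift-bot, the pack-bot, the paint-bot]
7. Ferryman goes to the far shore with the haul-bot and the scan-bot.  [the near shore: the cut-bot, the weld-bot | the far shore: the grip-bot, the haul-bot, the lift-bot, the pack-bot, the paint-bot, the scan-bot]
8. Ferryman goes back to the near shore alone.  [the near shore: the cut-bot, the weld-bot | the far shore: the grip-bot, the haul-bot, the lift-bot, the pack-bot, the paint-bot, the scan-bot]
9. Ferryman goes to the far shore with the cut-bot and the weld-bot.  [the near shore: — | the far shore: the cut-bot, the grip-bot, the haul-bot, the lift-bot, the pack-bot, the paint-bot, the scan-bot, the weld-bot]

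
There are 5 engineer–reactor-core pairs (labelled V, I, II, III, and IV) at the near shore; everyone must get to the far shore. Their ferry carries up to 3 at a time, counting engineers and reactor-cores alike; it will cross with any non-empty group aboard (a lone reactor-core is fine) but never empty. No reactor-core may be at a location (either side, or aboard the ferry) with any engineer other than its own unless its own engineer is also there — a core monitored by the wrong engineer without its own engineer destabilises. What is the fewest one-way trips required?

11

Counting alone: each trip to the far shore takes at most 3 across and each return brings at least 1 back, so after t trips out (and t−1 returns) at most 3t − (t−1) of the 10 are across; that first reaches 10 at t = 5, so at least 9 crossings are needed.
The safety rule pushes this higher. Following every safe sequence of crossings, the most of the 10 that can be at the far shore as the ferry arrives there on crossing 9 is 9 — never all 10.
So no plan with fewer than 11 crossings exists, and this one achieves 11:
1. engineer V and reactor-core V cross → the far shore.
2. engineer V crosses ← the near shore.
3. reactor-core I, reactor-core II, and reactor-core III cross → the far shore.
4. reactor-core V crosses ← the near shore.
5. engineer I, engineer II, and engineer III cross → the far shore.
6. engineer I and reactor-core I cross ← the near shore.
7. engineer I, engineer IV, and engineer V cross → the far shore.
8. reactor-core II crosses ← the near shore.
9. reactor-core I and reactor-core V cross → the far shore.
10. reactor-core V crosses ← the near shore.
11. reactor-core II, reactor-core IV, and reactor-core V cross → the far shore.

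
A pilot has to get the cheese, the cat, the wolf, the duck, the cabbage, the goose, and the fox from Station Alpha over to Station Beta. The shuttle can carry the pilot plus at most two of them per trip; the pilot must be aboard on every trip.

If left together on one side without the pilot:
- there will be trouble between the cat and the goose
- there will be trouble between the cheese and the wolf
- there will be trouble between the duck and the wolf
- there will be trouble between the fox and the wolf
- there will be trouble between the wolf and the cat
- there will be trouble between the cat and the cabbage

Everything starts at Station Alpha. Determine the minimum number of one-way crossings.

Counting alone: the pilot can take at most 2 across per trip to Station Beta, so moving all 7 needs at least 4 loaded trips out, with a return between consecutive ones — at least 7 crossings.
The safety rule pushes this higher. Following every safe sequence of crossings, the most of the 7 that can be at Station Beta as the shuttle arrives there on crossing 7 is 6 — never all 7.
So no plan with fewer than 9 crossings exists, and this one achieves 9:
1. Pilot goes to Station Beta with the cat and the wolf.  [Station Alpha: the cabbage, the cheese, the duck, the fox, the goose | Station Beta: the cat, the wolf]
2. Pilot goes back to Station Alpha with the cat.  [Station Alpha: the cabbage, the cat, the cheese, the duck, the fox, the goose | Station Beta: the wolf]
3. Pilot goes to Station Beta with the cat and the cheese.  [Station Alpha: the cabbage, the duck, the fox, the goose | Station Beta: the cat, the cheese, the wolf]
4. Pilot goes back to Station Alpha with the wolf.  [Station Alpha: the cabbage, the duck, the fox, the goose, the wolf | Station Beta: the cat, the cheese]
5. Pilot goes to Station Beta with the duck and the fox.  [Station Alpha: the cabbage, the goose, the wolf | Station Beta: the cat, the cheese, the duck, the fox]
6. Pilot goes back to Station Alpha alone.  [Station Alpha: the cabbage, the goose, the wolf | Station Beta: the cat, the cheese, the duck, the fox]
7. Pilot goes to Station Beta with the cabbage and the goose.  [Station Alpha: the wolf | Station Beta: the cabbage, the cat, the cheese, the duck, the fox, the goose]
8. Pilot goes back to Station Alpha with the cat.  [Station Alpha: the cat, the wolf | Station Beta: the cabbage, the cheese, the duck, the fox, the goose]
9. Pilot goes to Station Beta with the cat and the wolf.  [Station Alpha: — | Station Beta: the cabbage, the cat, the cheese, the duck, the fox, the goose, the wolf]

9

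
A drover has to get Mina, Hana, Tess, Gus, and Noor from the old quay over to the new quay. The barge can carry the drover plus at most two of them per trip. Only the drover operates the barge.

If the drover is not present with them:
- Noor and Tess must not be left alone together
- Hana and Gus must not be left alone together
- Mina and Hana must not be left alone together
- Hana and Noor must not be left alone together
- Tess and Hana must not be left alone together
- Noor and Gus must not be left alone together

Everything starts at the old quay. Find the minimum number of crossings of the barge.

7

Counting alone: the drover can take at most 2 across per trip to the new quay, so moving all 5 needs at least 3 loaded trips out, with a return between consecutive ones — at least 5 crossings.
The safety rule pushes this higher. Following every safe sequence of crossings, the most of the 5 that can be at the new quay as the barge arrives there on crossing 5 is 4 — never all 5.
So no plan with fewer than 7 crossings exists, and this one achieves 7:
1. Drover goes to the new quay with Hana and Noor.
2. Drover goes back to the old quay with Hana.
3. Drover goes to the new quay with Hana and Mina.
4. Drover goes back to the old quay with Hana.
5. Drover goes to the new quay with Gus and Tess.
6. Drover goes back to the old quay with Noor.
7. Drover goes to the new quay with Hana and Noor.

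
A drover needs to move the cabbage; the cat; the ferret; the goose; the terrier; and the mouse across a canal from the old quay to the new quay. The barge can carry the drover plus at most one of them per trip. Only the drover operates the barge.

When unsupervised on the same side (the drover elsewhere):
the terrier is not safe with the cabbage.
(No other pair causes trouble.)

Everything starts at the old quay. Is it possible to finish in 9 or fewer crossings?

No

Counting alone: the drover can take at most 1 across per trip to the new quay, so moving all 6 needs at least 6 loaded trips out, with a return between consecutive ones — at least 11 crossings.
Since 9 < 11, 9 crossings cannot be enough. (The shortest complete plan in fact takes 11:)
1. Drover goes to the new quay with the cabbage.  [the old quay: the cat, the ferret, the goose, the mouse, the terrier | the new quay: the cabbage]
2. Drover goes back to the old quay alone.  [the old quay: the cat, the ferret, the goose, the mouse, the terrier | the new quay: the cabbage]
3. Drover goes to the new quay with the cat.  [the old quay: the ferret, the goose, the mouse, the terrier | the new quay: the cabbage, the cat]
4. Drover goes back to the old quay alone.  [the old quay: the ferret, the goose, the mouse, the terrier | the new quay: the cabbage, the cat]
5. Drover goes to the new quay with the ferret.  [the old quay: the goose, the mouse, the terrier | the new quay: the cabbage, the cat, the ferret]
6. Drover goes back to the old quay alone.  [the old quay: the goose, the mouse, the terrier | the new quay: the cabbage, the cat, the ferret]
7. Drover goes to the new quay with the goose.  [the old quay: the mouse, the terrier | the new quay: the cabbage, the cat, the ferret, the goose]
8. Drover goes back to the old quay alone.  [the old quay: the mouse, the terrier | the new quay: the cabbage, the cat, the ferret, the goose]
9. Drover goes to the new quay with the mouse.  [the old quay: the terrier | the new quay: the cabbage, the cat, the ferret, the goose, the mouse]
10. Drover goes back to the old quay alone.  [the old quay: the terrier | the new quay: the cabbage, the cat, the ferret, the goose, the mouse]
11. Drover goes to the new quay with the terrier.  [the old quay: — | the new quay: the cabbage, the cat, the ferret, the goose, the mouse, the terrier]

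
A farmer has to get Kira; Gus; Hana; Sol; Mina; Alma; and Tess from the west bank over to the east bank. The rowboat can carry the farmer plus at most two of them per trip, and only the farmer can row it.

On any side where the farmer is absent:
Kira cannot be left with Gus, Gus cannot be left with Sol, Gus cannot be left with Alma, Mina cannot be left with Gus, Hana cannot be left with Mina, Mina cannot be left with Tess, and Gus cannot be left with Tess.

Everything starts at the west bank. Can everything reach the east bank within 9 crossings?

Counting alone: the farmer can take at most 2 across per trip to the east bank, so moving all 7 needs at least 4 loaded trips out, with a return between consecutive ones — at least 7 crossings.
The safety rule pushes this higher. Following every safe sequence of crossings, the most of the 7 that can be at the east bank as the rowboat arrives there on crossings 7, 9 is 5, 6 respectively — never all 7.
So the move cannot be finished within 9 crossings. (The shortest complete plan takes 11:)
1. Farmer goes to the east bank with Gus and Mina.  [the west bank: Alma, Hana, Kira, Sol, Tess | the east bank: Gus, Mina]
2. Farmer goes back to the west bank with Gus.  [the west bank: Alma, Gus, Hana, Kira, Sol, Tess | the east bank: Mina]
3. Farmer goes to the east bank with Gus and Kira.  [the west bank: Alma, Hana, Sol, Tess | the east bank: Gus, Kira, Mina]
4. Farmer goes back to the west bank with Gus.  [the west bank: Alma, Gus, Hana, Sol, Tess | the east bank: Kira, Mina]
5. Farmer goes to the east bank with Gus and Sol.  [the west bank: Alma, Hana, Tess | the east bank: Gus, Kira, Mina, Sol]
6. Farmer goes back to the west bank with Gus.  [the west bank: Alma, Gus, Hana, Tess | the east bank: Kira, Mina, Sol]
7. Farmer goes to the east bank with Alma and Gus.  [the west bank: Hana, Tess | the east bank: Alma, Gus, Kira, Mina, Sol]
8. Farmer goes back to the west bank with Gus.  [the west bank: Gus, Hana, Tess | the east bank: Alma, Kira, Mina, Sol]
9. Farmer goes to the east bank with Hana and Tess.  [the west bank: Gus | the east bank: Alma, Hana, Kira, Mina, Sol, Tess]
10. Farmer goes back to the west bank with Mina.  [the west bank: Gus, Mina | the east bank: Alma, Hana, Kira, Sol, Tess]
11. Farmer goes to the east bank with Gus and Mina.  [the west bank: — | the east bank: Alma, Gus, Hana, Kira, Mina, Sol, Tess]

No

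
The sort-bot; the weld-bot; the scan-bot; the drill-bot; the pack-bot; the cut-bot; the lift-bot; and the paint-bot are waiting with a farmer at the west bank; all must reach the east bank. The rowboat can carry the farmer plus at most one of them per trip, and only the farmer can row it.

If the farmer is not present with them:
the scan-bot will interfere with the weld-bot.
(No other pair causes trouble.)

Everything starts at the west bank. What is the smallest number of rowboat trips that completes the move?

15

Counting alone: the farmer can take at most 1 across per trip to the east bank, so moving all 8 needs at least 8 loaded trips out, with a return between consecutive ones — at least 15 crossings.
The plan below uses exactly 15 crossings, so it is optimal:
1. Farmer goes to the east bank with the weld-bot.  [the west bank: the cut-bot, the drill-bot, the lift-bot, the pack-bot, the paint-bot, the scan-bot, the sort-bot | the east bank: the weld-bot]
2. Farmer goes back to the west bank alone.  [the west bank: the cut-bot, the drill-bot, the lift-bot, the pack-bot, the paint-bot, the scan-bot, the sort-bot | the east bank: the weld-bot]
3. Farmer goes to the east bank with the sort-bot.  [the west bank: the cut-bot, the drill-bot, the lift-bot, the pack-bot, the paint-bot, the scan-bot | the east bank: the sort-bot, the weld-bot]
4. Farmer goes back to the west bank alone.  [the west bank: the cut-bot, the drill-bot, the lift-bot, the pack-bot, the paint-bot, the scan-bot | the east bank: the sort-bot, the weld-bot]
5. Farmer goes to the east bank with the drill-bot.  [the west bank: the cut-bot, the lift-bot, the pack-bot, the paint-bot, the scan-bot | the east bank: the drill-bot, the sort-bot, the weld-bot]
6. Farmer goes back to the west bank alone.  [the west bank: the cut-bot, the lift-bot, the pack-bot, the paint-bot, the scan-bot | the east bank: the drill-bot, the sort-bot, the weld-bot]
7. Farmer goes to the east bank with the pack-bot.  [the west bank: the cut-bot, the lift-bot, the paint-bot, the scan-bot | the east bank: the drill-bot, the pack-bot, the sort-bot, the weld-bot]
8. Farmer goes back to the west bank alone.  [the west bank: the cut-bot, the lift-bot, the paint-bot, the scan-bot | the east bank: the drill-bot, the pack-bot, the sort-bot, the weld-bot]
9. Farmer goes to the east bank with the cut-bot.  [the west bank: the lift-bot, the paint-bot, the scan-bot | the east bank: the cut-bot, the drill-bot, the pack-bot, the sort-bot, the weld-bot]
10. Farmer goes back to the west bank alone.  [the west bank: the lift-bot, the paint-bot, the scan-bot | the east bank: the cut-bot, the drill-bot, the pack-bot, the sort-bot, the weld-bot]
11. Farmer goes to the east bank with the lift-bot.  [the west bank: the paint-bot, the scan-bot | the east bank: the cut-bot, the drill-bot, the lift-bot, the pack-bot, the sort-bot, the weld-bot]
12. Farmer goes back to the west bank alone.  [the west bank: the paint-bot, the scan-bot | the east bank: the cut-bot, the drill-bot, the lift-bot, the pack-bot, the sort-bot, the weld-bot]
13. Farmer goes to the east bank with the paint-bot.  [the west bank: the scan-bot | the east bank: the cut-bot, the drill-bot, the lift-bot, the pack-bot, the paint-bot, the sort-bot, the weld-bot]
14. Farmer goes back to the west bank alone.  [the west bank: the scan-bot | the east bank: the cut-bot, the drill-bot, the lift-bot, the pack-bot, the paint-bot, the sort-bot, the weld-bot]
15. Farmer goes to the east bank with the scan-bot.  [the west bank: — | the east bank: the cut-bot, the drill-bot, the lift-bot, the pack-bot, the paint-bot, the scan-bot, the sort-bot, the weld-bot]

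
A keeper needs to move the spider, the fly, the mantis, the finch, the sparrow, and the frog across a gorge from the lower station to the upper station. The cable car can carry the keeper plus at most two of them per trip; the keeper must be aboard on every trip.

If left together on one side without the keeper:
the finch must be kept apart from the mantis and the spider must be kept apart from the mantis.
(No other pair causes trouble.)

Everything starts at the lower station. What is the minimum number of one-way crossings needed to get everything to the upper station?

5

Counting alone: the keeper can take at most 2 across per trip to the upper station, so moving all 6 needs at least 3 loaded trips out, with a return between consecutive ones — at least 5 crossings.
The plan below uses exactly 5 crossings, so it is optimal:
1. Keeper goes to the upper station with the finch and the spider.  [the lower station: the fly, the frog, the mantis, the sparrow | the upper station: the finch, the spider]
2. Keeper goes back to the lower station alone.  [the lower station: the fly, the frog, the mantis, the sparrow | the upper station: the finch, the spider]
3. Keeper goes to the upper station with the fly and the sparrow.  [the lower station: the frog, the mantis | the upper station: the finch, the fly, the sparrow, the spider]
4. Keeper goes back to the lower station alone.  [the lower station: the frog, the mantis | the upper station: the finch, the fly, the sparrow, the spider]
5. Keeper goes to the upper station with the frog and the mantis.  [the lower station: — | the upper station: the finch, the fly, the frog, the mantis, the sparrow, the spider]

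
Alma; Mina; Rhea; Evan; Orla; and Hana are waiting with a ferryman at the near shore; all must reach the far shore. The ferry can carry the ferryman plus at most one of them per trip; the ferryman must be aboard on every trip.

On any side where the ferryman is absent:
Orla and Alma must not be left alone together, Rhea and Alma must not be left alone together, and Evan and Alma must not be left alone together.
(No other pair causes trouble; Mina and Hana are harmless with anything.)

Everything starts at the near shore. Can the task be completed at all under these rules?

No

Following every safe sequence of crossings from the start, the most of the 6 that can be at the far shore as the ferry arrives there on crossings 1, 3, 5, 7 is 1, 2, 3, 4 respectively; the best ever achieved is 4 of 6.
From crossing 9 on, no configuration arises that was not already reachable earlier: only 36 distinct safe configurations (who is on which side, and where the ferry is) can ever be reached, none of them has everyone across, and every continuation just revisits them. So no valid plan exists.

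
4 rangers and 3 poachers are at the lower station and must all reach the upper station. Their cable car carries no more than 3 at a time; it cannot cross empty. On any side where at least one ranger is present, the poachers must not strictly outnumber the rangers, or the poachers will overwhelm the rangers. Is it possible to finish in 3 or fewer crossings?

No

Counting alone: each trip to the upper station takes at most 3 across and each return brings at least 1 back, so after t trips out (and t−1 returns) at most 3t − (t−1) of the 7 are across; that first reaches 7 at t = 3, so at least 5 crossings are needed.
Since 3 < 5, 3 crossings cannot be enough. (The shortest complete plan in fact takes 5:)
1. 3 poachers → the upper station.  (the lower station: 4R 0P; the upper station: 0R 3P)
2. 1 poacher ← the lower station.  (the lower station: 4R 1P; the upper station: 0R 2P)
3. 3 rangers → the upper station.  (the lower station: 1R 1P; the upper station: 3R 2P)
4. 1 ranger ← the lower station.  (the lower station: 2R 1P; the upper station: 2R 2P)
5. 2 rangers and 1 poacher → the upper station.  (the lower station: 0R 0P; the upper station: 4R 3P)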